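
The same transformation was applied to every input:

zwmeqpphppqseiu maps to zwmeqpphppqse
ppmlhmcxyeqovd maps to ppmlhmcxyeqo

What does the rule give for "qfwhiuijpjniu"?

qfwhiuijpjn

Each output is the input with this applied: delete the last 2 characters.
Doing the same to "qfwhiuijpjniu": "qfwhiuijpjn".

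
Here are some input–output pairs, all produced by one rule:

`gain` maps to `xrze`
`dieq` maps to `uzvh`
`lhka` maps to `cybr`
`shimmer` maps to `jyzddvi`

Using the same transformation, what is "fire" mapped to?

wziv

Rule — shift every letter 9 places backward in the alphabet (wrapping around).
Doing the same to "fire": "wziv".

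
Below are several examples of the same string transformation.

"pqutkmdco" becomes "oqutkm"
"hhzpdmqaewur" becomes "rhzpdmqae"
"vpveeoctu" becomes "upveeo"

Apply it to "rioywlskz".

In each case the input is transformed by: swap the first and last characters, then delete the last 3 characters.
Applying both steps to "rioywlskz": "zioywlskr", then "zioywl".

zioywl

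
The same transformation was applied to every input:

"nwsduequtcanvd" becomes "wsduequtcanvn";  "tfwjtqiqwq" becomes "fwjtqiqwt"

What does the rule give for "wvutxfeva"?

In each case the input is transformed by: delete the last character, then move the first character to the end.
For "wvutxfeva" the result is "vutxfevw".

vutxfevw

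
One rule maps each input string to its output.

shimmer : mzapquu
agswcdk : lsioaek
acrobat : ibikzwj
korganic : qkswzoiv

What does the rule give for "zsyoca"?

What's happening: move the last 2 characters to the front (rotate right by 2), then shift every letter 8 places forward in the alphabet (wrapping around).
Applying both steps to "zsyoca": "cazsyo", then "kihagw".

kihagw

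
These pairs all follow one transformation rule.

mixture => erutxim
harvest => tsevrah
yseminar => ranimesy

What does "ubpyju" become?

ujypbu

The rule is to reverse the string.
Applying that to "ubpyju" gives "ujypbu".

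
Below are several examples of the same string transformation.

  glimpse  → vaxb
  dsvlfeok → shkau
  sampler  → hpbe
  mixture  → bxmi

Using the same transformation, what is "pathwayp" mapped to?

epiwl

The pattern: shift every letter 11 places backward in the alphabet (wrapping around), then delete the last 3 characters.
On "pathwayp": the first step gives "epiwlpne", and the second then gives "epiwl".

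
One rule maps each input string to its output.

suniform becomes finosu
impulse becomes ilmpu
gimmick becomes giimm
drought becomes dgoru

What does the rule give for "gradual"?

adgru

The transformation: delete the last 2 characters, then sort the characters into alphabetical order.
Applying both steps to "gradual": "gradu", then "adgru".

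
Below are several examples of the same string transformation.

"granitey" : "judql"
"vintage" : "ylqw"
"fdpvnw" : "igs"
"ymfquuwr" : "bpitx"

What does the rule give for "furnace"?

ixuq

The rule is to delete the last 3 characters, then shift every letter 3 places forward in the alphabet (wrapping around).
"furnace" → "ixuq".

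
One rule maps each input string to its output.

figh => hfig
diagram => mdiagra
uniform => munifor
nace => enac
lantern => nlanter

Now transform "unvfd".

dunvf

The rule is to move the last character to the front.
"unvfd" → "dunvf".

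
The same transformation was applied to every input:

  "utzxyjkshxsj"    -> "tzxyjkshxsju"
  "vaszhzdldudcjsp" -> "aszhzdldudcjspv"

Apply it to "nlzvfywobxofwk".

The pattern: move the first character to the end.
Doing the same to "nlzvfywobxofwk": "lzvfywobxofwkn".

lzvfywobxofwkn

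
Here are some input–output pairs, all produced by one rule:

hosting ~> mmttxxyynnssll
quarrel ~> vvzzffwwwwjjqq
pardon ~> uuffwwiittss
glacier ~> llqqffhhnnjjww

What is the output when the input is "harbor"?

The transformation: shift every letter 5 places forward in the alphabet (wrapping around), then double every character.
Applying both steps to "harbor": "mfwgtw", then "mmffwwggttww".

mmffwwggttww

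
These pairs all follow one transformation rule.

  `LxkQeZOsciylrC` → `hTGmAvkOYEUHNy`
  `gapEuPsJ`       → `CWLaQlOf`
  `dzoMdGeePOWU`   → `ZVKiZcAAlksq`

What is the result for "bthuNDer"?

Each output is the input with this applied: shift every letter 4 places backward in the alphabet (wrapping around), then flip the case of every letter.
Applying both steps to "bthuNDer": "xpdqJZan", then "XPDQjzAN".

XPDQjzAN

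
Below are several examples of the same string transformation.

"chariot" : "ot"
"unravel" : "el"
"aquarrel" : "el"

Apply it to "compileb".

eb

The transformation: keep only the last 2 characters.
On "compileb" that produces "eb".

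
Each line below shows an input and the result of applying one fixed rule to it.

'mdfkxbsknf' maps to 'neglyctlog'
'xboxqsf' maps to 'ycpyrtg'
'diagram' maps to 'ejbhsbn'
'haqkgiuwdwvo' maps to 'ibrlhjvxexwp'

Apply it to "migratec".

njhsbufd

Rule — shift every letter 1 place forward in the alphabet (wrapping around).
Doing the same to "migratec": "njhsbufd".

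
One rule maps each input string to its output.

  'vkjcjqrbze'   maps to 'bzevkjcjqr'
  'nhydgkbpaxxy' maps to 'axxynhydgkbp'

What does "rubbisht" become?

htrubbis

Rule — move the first 2 characters to the end (rotate left by 2), then swap the front and back halves of the string.
Working it through for "rubbisht": intermediate "bbishtru", final "htrubbis".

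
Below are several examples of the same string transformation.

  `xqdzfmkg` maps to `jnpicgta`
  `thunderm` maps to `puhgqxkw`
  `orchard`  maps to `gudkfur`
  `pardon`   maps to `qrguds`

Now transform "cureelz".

The rule is to shift every letter 3 places forward in the alphabet (wrapping around), then reverse the string.
Applying that to "cureelz" gives "cohhuxf".

cohhuxf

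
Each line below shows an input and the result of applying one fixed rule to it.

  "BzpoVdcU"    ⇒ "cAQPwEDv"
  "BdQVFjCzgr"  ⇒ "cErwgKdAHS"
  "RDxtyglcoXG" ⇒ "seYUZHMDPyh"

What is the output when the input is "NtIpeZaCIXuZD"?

oUjQFaBdjyVae

The transformation: flip the case of every letter, then shift every letter 1 place forward in the alphabet (wrapping around).
For "NtIpeZaCIXuZD" the result is "oUjQFaBdjyVae".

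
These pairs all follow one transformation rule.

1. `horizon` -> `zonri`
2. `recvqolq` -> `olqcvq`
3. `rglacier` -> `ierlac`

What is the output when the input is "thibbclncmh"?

cmhibbcln

The transformation: delete the first 2 characters, then move the last 3 characters to the front (rotate right by 3).
On "thibbclncmh": the first step gives "ibbclncmh", and the second then gives "cmhibbcln".
(Check on "rglacier": → "lacier" → "ierlac" ✓)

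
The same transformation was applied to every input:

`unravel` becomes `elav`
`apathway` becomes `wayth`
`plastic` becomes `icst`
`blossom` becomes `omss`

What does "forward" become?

The rule is to delete the first 3 characters, then move the first 2 characters to the end (rotate left by 2).
On "forward": the first step gives "ward", and the second then gives "rdwa".
(Check on "apathway": → "thway" → "wayth" ✓)

rdwa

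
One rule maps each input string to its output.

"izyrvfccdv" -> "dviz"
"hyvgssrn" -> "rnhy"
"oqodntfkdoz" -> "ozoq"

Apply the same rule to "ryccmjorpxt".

xtry

In each case the input is transformed by: move the first 2 characters to the end (rotate left by 2), then keep only the last 4 characters.
For "ryccmjorpxt", step one produces "ccmjorpxtry"; step two turns that into "xtry".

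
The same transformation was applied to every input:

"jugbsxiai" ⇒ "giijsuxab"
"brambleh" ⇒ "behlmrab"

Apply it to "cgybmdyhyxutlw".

dghlmtuwxyyybc

The transformation: sort the characters into alphabetical order, then move the first 2 characters to the end (rotate left by 2).
Doing the same to "cgybmdyhyxutlw": "dghlmtuwxyyybc".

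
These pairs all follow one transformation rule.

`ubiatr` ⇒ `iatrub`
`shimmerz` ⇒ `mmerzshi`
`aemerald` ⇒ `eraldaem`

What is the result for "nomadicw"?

The transformation: move the last character to the front, then swap the front and back halves of the string.
On "nomadicw": the first step gives "wnomadic", and the second then gives "adicwnom".

adicwnom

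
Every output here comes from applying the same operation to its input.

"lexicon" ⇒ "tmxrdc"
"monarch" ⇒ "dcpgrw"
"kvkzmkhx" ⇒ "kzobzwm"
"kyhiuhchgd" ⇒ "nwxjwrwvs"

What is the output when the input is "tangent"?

Each output is the input with this applied: delete the first character, then shift every letter 11 places backward in the alphabet (wrapping around).
On "tangent": the first step gives "angent", and the second then gives "pcvtci".
(Check on "kyhiuhchgd": → "yhiuhchgd" → "nwxjwrwvs" ✓)

pcvtci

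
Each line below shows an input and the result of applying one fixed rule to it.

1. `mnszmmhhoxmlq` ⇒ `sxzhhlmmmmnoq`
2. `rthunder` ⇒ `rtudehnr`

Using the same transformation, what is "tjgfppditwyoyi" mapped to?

Rule — sort the characters into alphabetical order, then move the last 3 characters to the front (rotate right by 3).
On "tjgfppditwyoyi": the first step gives "dfgiijoppttwyy", and the second then gives "wyydfgiijopptt".

wyydfgiijopptt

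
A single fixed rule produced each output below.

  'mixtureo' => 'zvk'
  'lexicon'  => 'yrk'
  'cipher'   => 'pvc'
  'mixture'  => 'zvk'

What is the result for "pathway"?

In each case the input is transformed by: shift every letter 13 places forward in the alphabet (wrapping around) — i.e. ROT13, then keep only the first 3 characters.
On "pathway": the first step gives "cngujnl", and the second then gives "cng".
(Check on "cipher": → "pvcure" → "pvc" ✓)

cng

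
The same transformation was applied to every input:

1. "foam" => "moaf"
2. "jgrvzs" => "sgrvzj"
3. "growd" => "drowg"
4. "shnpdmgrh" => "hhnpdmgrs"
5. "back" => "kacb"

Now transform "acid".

dcia

The rule is to swap the first and last characters.
For "acid" the result is "dcia".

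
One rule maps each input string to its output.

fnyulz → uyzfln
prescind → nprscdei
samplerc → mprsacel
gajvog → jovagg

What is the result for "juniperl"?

What's happening: sort the characters into alphabetical order, then swap the front and back halves of the string.
Applying both steps to "juniperl": "eijlnpru", then "nprueijl".

nprueijl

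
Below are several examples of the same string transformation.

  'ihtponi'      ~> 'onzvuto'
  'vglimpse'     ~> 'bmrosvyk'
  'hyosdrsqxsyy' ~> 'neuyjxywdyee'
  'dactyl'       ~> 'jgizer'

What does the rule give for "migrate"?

somxgzk

What's happening: shift every letter 6 places forward in the alphabet (wrapping around).
On "migrate" that produces "somxgzk".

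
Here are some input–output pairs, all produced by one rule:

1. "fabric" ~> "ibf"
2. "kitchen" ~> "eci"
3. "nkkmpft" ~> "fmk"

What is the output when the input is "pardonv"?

What's happening: reverse the string, then keep every other character starting from the second (positions 2nd, 4th, 6th, ...).
"pardonv" → "vnodrap" → "nda".

nda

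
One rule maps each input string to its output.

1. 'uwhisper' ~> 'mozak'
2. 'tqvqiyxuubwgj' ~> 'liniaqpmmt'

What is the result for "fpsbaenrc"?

The rule is to delete the last 3 characters, then shift every letter 8 places backward in the alphabet (wrapping around).
"fpsbaenrc" → "fpsbae" → "xhktsw".

xhktsw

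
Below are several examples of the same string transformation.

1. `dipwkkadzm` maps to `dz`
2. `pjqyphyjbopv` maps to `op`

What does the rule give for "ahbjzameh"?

The pattern: move the last character to the front, then keep only the last 2 characters.
"ahbjzameh" → "hahbjzame" → "me".

me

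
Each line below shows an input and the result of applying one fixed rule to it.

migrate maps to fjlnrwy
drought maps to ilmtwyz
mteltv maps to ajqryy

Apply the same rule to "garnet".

fjlswy

What's happening: shift every letter 5 places forward in the alphabet (wrapping around), then sort the characters into alphabetical order.
"garnet" → "fjlswy".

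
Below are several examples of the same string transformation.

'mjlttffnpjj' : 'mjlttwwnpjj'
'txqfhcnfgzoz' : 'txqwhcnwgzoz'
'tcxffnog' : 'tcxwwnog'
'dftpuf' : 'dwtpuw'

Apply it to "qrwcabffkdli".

In each case the input is transformed by: replace every "f" with "w".
On "qrwcabffkdli" that produces "qrwcabwwkdli".

qrwcabwwkdli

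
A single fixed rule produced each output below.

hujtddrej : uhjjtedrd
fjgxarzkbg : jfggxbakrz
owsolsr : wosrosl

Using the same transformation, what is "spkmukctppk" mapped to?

The rule is to move the first character to the end, then take characters alternately from the front and the back (1st, last, 2nd, 2nd-last, ...).
Starting from "spkmukctppk": after the first operation, "pkmukctppks"; after the second, "pskkmpupktc".
(Check on "owsolsr": → "wsolsro" → "wosrosl" ✓)

pskkmpupktc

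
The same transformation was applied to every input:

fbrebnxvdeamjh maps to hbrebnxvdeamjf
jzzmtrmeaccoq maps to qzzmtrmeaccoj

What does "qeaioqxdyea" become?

The pattern: swap the first and last characters.
"qeaioqxdyea" → "aeaioqxdyeq".

aeaioqxdyeq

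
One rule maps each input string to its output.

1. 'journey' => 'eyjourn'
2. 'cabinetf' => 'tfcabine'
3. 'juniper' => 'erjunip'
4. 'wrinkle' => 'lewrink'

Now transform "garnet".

etgarn

The pattern: move the last 2 characters to the front (rotate right by 2).
So "garnet" becomes "etgarn".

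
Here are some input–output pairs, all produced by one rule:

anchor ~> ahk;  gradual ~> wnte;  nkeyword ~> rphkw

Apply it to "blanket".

gdxm

The transformation: shift every letter 7 places backward in the alphabet (wrapping around), then delete the first 3 characters.
For "blanket", step one produces "uetgdxm"; step two turns that into "gdxm".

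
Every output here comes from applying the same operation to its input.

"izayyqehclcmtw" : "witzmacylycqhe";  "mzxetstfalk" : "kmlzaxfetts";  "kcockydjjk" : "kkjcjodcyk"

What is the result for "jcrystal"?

ljactrsy

In each case the input is transformed by: take characters alternately from the front and the back (1st, last, 2nd, 2nd-last, ...), then swap each adjacent pair of characters (1↔2, 3↔4, ...).
"jcrystal" → "jlcartys" → "ljactrsy".
(Check on "izayyqehclcmtw": → "iwztamycylqceh" → "witzmacylycqhe" ✓)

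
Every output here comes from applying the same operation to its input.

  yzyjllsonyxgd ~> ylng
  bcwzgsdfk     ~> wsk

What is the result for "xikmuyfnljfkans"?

kylks

The rule is to keep one character in every 3, starting at position 3 (positions 3rd, 6th, 9th, ...).
Doing the same to "xikmuyfnljfkans": "kylks".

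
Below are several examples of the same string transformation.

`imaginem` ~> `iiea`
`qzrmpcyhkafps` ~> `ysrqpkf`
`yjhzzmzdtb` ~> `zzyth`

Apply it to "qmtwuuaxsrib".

utsqia

In each case the input is transformed by: keep every other character starting from the first (positions 1st, 3rd, 5th, ...), then sort the characters into reverse alphabetical order.
For "qmtwuuaxsrib", step one produces "qtuasi"; step two turns that into "utsqia".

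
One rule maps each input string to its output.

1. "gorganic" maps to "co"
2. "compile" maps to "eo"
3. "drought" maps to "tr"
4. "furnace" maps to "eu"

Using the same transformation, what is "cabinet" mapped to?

Looking at the pairs, the operation is to swap the first and last characters, then keep only the first 2 characters.
Applying both steps to "cabinet": "tabinec", then "ta".

ta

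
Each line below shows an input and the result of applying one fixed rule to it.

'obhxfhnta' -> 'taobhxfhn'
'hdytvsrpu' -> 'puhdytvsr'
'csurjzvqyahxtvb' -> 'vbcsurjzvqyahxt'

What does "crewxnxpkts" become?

tscrewxnxpk

What's happening: move the last 2 characters to the front (rotate right by 2).
Doing the same to "crewxnxpkts": "tscrewxnxpk".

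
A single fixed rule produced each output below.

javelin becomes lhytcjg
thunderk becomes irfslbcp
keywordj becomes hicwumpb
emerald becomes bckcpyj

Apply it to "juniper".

phslgnc

The transformation: shift every letter 2 places backward in the alphabet (wrapping around), then move the last character to the front.
Starting from "juniper": after the first operation, "hslgncp"; after the second, "phslgnc".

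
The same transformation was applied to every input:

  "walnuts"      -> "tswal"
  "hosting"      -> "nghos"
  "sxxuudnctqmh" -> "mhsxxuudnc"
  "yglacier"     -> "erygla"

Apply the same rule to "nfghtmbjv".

jvnfght

What's happening: move the last 2 characters to the front (rotate right by 2), then delete the last 2 characters.
Applying both steps to "nfghtmbjv": "jvnfghtmb", then "jvnfght".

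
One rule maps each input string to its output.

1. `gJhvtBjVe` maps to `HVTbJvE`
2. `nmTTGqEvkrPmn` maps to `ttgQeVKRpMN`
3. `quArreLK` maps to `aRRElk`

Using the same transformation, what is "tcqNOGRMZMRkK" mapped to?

QnogrmzmrKk

Each output is the input with this applied: delete the first 2 characters, then flip the case of every letter.
On "tcqNOGRMZMRkK": the first step gives "qNOGRMZMRkK", and the second then gives "QnogrmzmrKk".
(Check on "nmTTGqEvkrPmn": → "TTGqEvkrPmn" → "ttgQeVKRpMN" ✓)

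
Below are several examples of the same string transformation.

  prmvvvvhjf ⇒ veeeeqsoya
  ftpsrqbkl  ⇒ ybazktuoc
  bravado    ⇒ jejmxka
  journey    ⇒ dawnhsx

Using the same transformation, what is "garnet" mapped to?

awncpj

Each output is the input with this applied: shift every letter 9 places forward in the alphabet (wrapping around), then move the first 2 characters to the end (rotate left by 2).
Working it through for "garnet": intermediate "pjawnc", final "awncpj".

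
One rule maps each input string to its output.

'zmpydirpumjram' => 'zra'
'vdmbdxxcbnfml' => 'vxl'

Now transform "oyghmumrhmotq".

The rule is to keep every other character starting from the first (positions 1st, 3rd, 5th, ...), then keep one character in every 3, starting at position 1 (positions 1st, 4th, 7th, ...).
Applying both steps to "oyghmumrhmotq": "ogmmhoq", then "omq".

omq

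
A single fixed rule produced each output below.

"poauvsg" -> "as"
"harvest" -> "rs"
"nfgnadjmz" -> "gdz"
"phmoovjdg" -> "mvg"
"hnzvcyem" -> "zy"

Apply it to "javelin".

vi

The rule is to keep one character in every 3, starting at position 3 (positions 3rd, 6th, 9th, ...).
For "javelin" the result is "vi".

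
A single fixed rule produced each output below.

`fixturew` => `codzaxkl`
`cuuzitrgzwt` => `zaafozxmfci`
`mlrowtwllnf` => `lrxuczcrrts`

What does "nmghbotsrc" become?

In each case the input is transformed by: shift every letter 6 places forward in the alphabet (wrapping around), then swap the first and last characters.
Applying both steps to "nmghbotsrc": "tsmnhuzyxi", then "ismnhuzyxt".
(Check on "fixturew": → "lodzaxkc" → "codzaxkl" ✓)

ismnhuzyxt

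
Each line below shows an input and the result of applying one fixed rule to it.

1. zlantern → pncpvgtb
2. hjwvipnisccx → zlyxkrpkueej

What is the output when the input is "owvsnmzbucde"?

Rule — swap the first and last characters, then shift every letter 2 places forward in the alphabet (wrapping around).
For "owvsnmzbucde" the result is "gyxupobdwefq".

gyxupobdwefq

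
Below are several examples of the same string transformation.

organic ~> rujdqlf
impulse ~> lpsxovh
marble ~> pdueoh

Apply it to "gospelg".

The rule is to shift every letter 3 places forward in the alphabet (wrapping around).
Applying that to "gospelg" gives "jrvshoj".

jrvshoj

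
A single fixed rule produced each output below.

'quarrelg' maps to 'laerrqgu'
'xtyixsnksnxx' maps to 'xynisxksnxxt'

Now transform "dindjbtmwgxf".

The rule is to take characters alternately from the front and the back (1st, last, 2nd, 2nd-last, ...), then move the first 3 characters to the end (rotate left by 3).
Starting from "dindjbtmwgxf": after the first operation, "dfixngdwjmbt"; after the second, "xngdwjmbtdfi".
(Check on "quarrelg": → "qgulaerr" → "laerrqgu" ✓)

xngdwjmbtdfi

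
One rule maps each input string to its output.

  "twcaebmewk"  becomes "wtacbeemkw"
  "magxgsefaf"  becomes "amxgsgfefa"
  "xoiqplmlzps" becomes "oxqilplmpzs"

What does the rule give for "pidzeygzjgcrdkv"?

ipzdyezggjrckdv

The pattern: swap each adjacent pair of characters (1↔2, 3↔4, ...).
Doing the same to "pidzeygzjgcrdkv": "ipzdyezggjrckdv".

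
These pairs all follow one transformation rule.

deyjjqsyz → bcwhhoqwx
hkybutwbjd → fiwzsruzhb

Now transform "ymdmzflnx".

Looking at the pairs, the operation is to shift every letter 2 places backward in the alphabet (wrapping around).
"ymdmzflnx" → "wkbkxdjlv".

wkbkxdjlv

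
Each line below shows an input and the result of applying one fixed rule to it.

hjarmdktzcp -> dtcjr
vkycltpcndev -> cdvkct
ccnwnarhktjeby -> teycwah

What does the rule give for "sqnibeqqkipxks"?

Rule — keep every other character starting from the second (positions 2nd, 4th, 6th, ...), then move the last 3 characters to the front (rotate right by 3).
"sqnibeqqkipxks" → "qieqixs" → "ixsqieq".

ixsqieq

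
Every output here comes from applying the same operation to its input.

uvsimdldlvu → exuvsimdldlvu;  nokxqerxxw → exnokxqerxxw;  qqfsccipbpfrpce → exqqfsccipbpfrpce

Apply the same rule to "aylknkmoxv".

exaylknkmoxv

Rule — prepend "ex".
For "aylknkmoxv" the result is "exaylknkmoxv".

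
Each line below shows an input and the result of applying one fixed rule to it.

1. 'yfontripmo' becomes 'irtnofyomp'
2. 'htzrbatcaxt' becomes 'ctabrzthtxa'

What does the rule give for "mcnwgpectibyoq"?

bitcepgwncmqoy

The transformation: move the last 3 characters to the front (rotate right by 3), then reverse the string.
For "mcnwgpectibyoq", step one produces "yoqmcnwgpectib"; step two turns that into "bitcepgwncmqoy".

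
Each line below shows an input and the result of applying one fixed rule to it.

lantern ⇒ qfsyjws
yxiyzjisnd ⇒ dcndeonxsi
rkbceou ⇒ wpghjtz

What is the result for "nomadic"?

The rule is to shift every letter 5 places forward in the alphabet (wrapping around).
Doing the same to "nomadic": "strfinh".

strfinh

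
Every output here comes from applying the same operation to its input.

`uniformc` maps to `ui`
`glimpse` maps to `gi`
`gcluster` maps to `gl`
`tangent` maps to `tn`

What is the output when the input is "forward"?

The rule is to keep every other character starting from the first (positions 1st, 3rd, 5th, ...), then delete the last 2 characters.
Starting from "forward": after the first operation, "frad"; after the second, "fr".

fr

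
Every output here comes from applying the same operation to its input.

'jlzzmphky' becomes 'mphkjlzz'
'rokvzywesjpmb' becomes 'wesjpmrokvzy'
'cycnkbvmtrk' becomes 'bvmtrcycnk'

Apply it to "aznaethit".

ethiazna

Rule — delete the last character, then swap the front and back halves of the string.
On "aznaethit": the first step gives "aznaethi", and the second then gives "ethiazna".
(Check on "cycnkbvmtrk": → "cycnkbvmtr" → "bvmtrcycnk" ✓)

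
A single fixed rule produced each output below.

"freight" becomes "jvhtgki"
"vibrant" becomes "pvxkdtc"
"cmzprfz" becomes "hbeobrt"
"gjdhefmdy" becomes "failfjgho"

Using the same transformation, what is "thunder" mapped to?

The rule is to shift every letter 2 places forward in the alphabet (wrapping around), then move the last 2 characters to the front (rotate right by 2).
Applying both steps to "thunder": "vjwpfgt", then "gtvjwpf".

gtvjwpf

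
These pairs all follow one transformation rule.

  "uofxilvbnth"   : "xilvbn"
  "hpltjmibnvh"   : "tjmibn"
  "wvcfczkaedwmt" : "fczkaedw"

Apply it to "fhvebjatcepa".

The rule is to delete the first 3 characters, then delete the last 2 characters.
Working it through for "fhvebjatcepa": intermediate "ebjatcepa", final "ebjatce".

ebjatce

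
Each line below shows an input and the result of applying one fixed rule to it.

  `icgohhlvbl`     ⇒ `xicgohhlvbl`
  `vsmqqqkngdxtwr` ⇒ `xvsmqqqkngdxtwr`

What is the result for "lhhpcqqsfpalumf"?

xlhhpcqqsfpalumf

The pattern: prepend "x".
Doing the same to "lhhpcqqsfpalumf": "xlhhpcqqsfpalumf".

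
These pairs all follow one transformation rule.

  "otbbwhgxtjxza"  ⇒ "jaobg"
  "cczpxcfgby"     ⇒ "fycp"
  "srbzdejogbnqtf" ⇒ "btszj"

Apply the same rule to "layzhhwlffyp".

wflz

In each case the input is transformed by: keep one character in every 3, starting at position 1 (positions 1st, 4th, 7th, ...), then move the last 2 characters to the front (rotate right by 2).
Starting from "layzhhwlffyp": after the first operation, "lzwf"; after the second, "wflz".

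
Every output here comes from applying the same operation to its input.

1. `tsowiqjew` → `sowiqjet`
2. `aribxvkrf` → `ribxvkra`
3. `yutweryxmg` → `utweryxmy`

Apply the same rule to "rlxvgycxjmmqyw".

lxvgycxjmmqyr

What's happening: swap the first and last characters, then delete the first character.
Applying both steps to "rlxvgycxjmmqyw": "wlxvgycxjmmqyr", then "lxvgycxjmmqyr".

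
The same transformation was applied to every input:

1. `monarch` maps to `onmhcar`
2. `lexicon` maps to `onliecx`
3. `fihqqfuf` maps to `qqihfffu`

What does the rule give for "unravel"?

urnleav

The transformation: sort the characters into reverse alphabetical order, then move the first character to the end.
Working it through for "unravel": intermediate "vurnlea", final "urnleav".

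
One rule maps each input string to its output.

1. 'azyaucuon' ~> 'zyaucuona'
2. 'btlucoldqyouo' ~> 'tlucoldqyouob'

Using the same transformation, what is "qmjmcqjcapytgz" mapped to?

Rule — move the first character to the end.
Applying that to "qmjmcqjcapytgz" gives "mjmcqjcapytgzq".

mjmcqjcapytgzq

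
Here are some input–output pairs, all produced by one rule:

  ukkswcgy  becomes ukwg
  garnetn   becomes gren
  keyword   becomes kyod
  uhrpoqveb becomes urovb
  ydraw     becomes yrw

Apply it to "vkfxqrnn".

Each output is the input with this applied: keep every other character starting from the first (positions 1st, 3rd, 5th, ...).
So "vkfxqrnn" becomes "vfqn".

vfqn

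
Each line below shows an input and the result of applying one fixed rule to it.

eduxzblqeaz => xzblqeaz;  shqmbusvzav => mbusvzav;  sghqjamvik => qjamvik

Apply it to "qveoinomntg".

oinomntg

Each output is the input with this applied: delete the first 3 characters.
For "qveoinomntg" the result is "oinomntg".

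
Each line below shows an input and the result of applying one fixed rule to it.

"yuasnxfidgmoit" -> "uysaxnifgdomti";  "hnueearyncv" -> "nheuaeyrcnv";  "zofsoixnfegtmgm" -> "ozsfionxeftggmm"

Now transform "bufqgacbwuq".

What's happening: swap each adjacent pair of characters (1↔2, 3↔4, ...).
Applying that to "bufqgacbwuq" gives "ubqfagbcuwq".

ubqfagbcuwq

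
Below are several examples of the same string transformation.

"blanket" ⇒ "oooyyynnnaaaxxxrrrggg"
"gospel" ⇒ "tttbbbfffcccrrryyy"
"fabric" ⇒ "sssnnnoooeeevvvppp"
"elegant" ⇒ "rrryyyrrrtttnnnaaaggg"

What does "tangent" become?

gggnnnaaatttrrraaaggg

What's happening: shift every letter 13 places forward in the alphabet (wrapping around) — i.e. ROT13, then repeat every character 3 times.
For "tangent" the result is "gggnnnaaatttrrraaaggg".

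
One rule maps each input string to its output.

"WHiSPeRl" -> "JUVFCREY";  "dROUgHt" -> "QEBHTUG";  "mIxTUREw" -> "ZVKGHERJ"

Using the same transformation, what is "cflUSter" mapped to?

In each case the input is transformed by: shift every letter 13 places forward in the alphabet (wrapping around) — i.e. ROT13, then convert every letter to uppercase.
Working it through for "cflUSter": intermediate "psyHFgre", final "PSYHFGRE".

PSYHFGRE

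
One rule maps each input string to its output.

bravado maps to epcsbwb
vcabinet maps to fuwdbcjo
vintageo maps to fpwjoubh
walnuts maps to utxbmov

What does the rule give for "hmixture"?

sfinjyuv

In each case the input is transformed by: move the last 2 characters to the front (rotate right by 2), then shift every letter 1 place forward in the alphabet (wrapping around).
On "hmixture": the first step gives "rehmixtu", and the second then gives "sfinjyuv".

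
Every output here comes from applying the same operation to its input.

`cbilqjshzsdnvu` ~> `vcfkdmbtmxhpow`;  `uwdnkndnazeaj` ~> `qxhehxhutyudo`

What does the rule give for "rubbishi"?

The transformation: shift every letter 6 places backward in the alphabet (wrapping around), then move the first character to the end.
Starting from "rubbishi": after the first operation, "lovvcmbc"; after the second, "ovvcmbcl".

ovvcmbcl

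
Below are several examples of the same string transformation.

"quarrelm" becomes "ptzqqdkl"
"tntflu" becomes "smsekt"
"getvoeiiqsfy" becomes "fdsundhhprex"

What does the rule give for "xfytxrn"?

The transformation: shift every letter 1 place backward in the alphabet (wrapping around).
Applying that to "xfytxrn" gives "wexswqm".

wexswqm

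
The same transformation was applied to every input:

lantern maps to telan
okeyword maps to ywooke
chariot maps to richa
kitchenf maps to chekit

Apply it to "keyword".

Rule — delete the last 2 characters, then move the first 3 characters to the end (rotate left by 3).
On "keyword" that produces "wokey".

wokey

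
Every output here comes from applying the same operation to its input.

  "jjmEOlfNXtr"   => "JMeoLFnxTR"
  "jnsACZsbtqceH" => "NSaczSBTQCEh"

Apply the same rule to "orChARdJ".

What's happening: delete the first character, then flip the case of every letter.
"orChARdJ" → "rChARdJ" → "RcHarDj".

RcHarDj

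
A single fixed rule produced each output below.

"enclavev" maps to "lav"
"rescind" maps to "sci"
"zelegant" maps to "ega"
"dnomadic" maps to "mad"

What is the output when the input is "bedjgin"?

djg

The pattern: delete the last 2 characters, then keep only the last 3 characters.
Starting from "bedjgin": after the first operation, "bedjg"; after the second, "djg".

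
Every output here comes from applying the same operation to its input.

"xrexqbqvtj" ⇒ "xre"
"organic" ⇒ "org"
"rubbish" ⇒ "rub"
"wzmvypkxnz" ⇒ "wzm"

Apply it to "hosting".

The rule is to keep only the first 3 characters.
On "hosting" that produces "hos".

hos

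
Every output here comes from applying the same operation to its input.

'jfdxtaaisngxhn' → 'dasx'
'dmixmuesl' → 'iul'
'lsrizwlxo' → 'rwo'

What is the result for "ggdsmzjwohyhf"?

dzoh

In each case the input is transformed by: keep one character in every 3, starting at position 3 (positions 3rd, 6th, 9th, ...).
For "ggdsmzjwohyhf" the result is "dzoh".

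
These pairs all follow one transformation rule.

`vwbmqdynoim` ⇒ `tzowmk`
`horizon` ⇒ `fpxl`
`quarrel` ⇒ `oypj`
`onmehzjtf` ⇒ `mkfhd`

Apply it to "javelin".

htjl

In each case the input is transformed by: shift every letter 2 places backward in the alphabet (wrapping around), then keep every other character starting from the first (positions 1st, 3rd, 5th, ...).
"javelin" → "hytcjgl" → "htjl".
(Check on "quarrel": → "osyppcj" → "oypj" ✓)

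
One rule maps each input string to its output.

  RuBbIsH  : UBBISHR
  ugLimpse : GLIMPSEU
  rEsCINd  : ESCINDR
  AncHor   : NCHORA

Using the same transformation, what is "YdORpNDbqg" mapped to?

DORPNDBQGY

Rule — move the first character to the end, then convert every letter to uppercase.
Starting from "YdORpNDbqg": after the first operation, "dORpNDbqgY"; after the second, "DORPNDBQGY".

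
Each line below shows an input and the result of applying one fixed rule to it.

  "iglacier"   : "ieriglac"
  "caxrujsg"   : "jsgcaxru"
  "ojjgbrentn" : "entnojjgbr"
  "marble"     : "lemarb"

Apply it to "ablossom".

somablos

The transformation: swap the front and back halves of the string, then move the first character to the end.
On "ablossom": the first step gives "ssomablo", and the second then gives "somablos".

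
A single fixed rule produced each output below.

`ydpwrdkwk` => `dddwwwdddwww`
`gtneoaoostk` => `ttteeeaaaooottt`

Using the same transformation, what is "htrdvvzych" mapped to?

tttdddvvvyyyhhh

Rule — keep every other character starting from the second (positions 2nd, 4th, 6th, ...), then repeat every character 3 times.
Applying both steps to "htrdvvzych": "tdvyh", then "tttdddvvvyyyhhh".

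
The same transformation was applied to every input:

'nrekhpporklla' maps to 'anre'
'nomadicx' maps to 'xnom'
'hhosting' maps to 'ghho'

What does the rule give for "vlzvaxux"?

The pattern: move the last character to the front, then keep only the first 4 characters.
For "vlzvaxux", step one produces "xvlzvaxu"; step two turns that into "xvlz".

xvlz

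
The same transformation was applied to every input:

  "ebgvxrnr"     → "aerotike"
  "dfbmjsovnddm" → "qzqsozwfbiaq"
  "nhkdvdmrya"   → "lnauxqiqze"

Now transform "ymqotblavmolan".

nalzdbgoynizby

In each case the input is transformed by: shift every letter 13 places forward in the alphabet (wrapping around) — i.e. ROT13, then move the last 2 characters to the front (rotate right by 2).
On "ymqotblavmolan": the first step gives "lzdbgoynizbyna", and the second then gives "nalzdbgoynizby".
(Check on "nhkdvdmrya": → "auxqiqzeln" → "lnauxqiqze" ✓)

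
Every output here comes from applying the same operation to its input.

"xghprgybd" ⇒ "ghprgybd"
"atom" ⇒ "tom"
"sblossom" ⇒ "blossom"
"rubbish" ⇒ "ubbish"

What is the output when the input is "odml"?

In each case the input is transformed by: delete the first character.
On "odml" that produces "dml".

dml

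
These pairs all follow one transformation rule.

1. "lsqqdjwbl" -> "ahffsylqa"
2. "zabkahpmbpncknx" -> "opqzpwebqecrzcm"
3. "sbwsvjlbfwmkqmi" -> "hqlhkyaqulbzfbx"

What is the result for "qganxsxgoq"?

fvpcmhmvdf

The rule is to shift every letter 11 places backward in the alphabet (wrapping around).
For "qganxsxgoq" the result is "fvpcmhmvdf".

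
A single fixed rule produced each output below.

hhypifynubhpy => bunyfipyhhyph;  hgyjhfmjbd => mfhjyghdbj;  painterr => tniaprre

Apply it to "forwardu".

awrofudr

The pattern: move the last 3 characters to the front (rotate right by 3), then reverse the string.
For "forwardu" the result is "awrofudr".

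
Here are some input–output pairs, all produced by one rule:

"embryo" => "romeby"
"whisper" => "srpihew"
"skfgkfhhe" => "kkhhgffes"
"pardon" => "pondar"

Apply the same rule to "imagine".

miigean

In each case the input is transformed by: sort the characters into reverse alphabetical order, then move the first character to the end.
Applying both steps to "imagine": "nmiigea", then "miigean".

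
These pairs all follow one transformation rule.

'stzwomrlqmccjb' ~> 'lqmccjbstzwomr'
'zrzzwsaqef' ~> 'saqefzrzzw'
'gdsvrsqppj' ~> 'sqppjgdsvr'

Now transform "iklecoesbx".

The rule is to swap the front and back halves of the string.
So "iklecoesbx" becomes "oesbxiklec".

oesbxiklec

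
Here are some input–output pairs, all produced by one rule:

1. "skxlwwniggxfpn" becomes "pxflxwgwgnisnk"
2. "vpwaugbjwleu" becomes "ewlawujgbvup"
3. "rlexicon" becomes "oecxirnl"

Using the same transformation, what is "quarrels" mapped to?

Rule — take characters alternately from the front and the back (1st, last, 2nd, 2nd-last, ...), then move the first 3 characters to the end (rotate left by 3).
"quarrels" → "laerrqsu".

laerrqsu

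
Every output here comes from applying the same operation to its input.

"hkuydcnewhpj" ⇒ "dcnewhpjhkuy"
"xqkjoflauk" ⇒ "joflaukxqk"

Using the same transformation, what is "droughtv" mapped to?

oughtvdr

Looking at the pairs, the operation is to swap the front and back halves of the string, then move the last 2 characters to the front (rotate right by 2).
Working it through for "droughtv": intermediate "ghtvdrou", final "oughtvdr".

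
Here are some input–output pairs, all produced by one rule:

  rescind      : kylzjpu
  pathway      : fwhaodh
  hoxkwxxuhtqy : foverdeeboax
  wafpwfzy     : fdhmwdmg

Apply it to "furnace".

What's happening: shift every letter 7 places forward in the alphabet (wrapping around), then move the last character to the front.
On "furnace": the first step gives "mbyuhjl", and the second then gives "lmbyuhj".

lmbyuhj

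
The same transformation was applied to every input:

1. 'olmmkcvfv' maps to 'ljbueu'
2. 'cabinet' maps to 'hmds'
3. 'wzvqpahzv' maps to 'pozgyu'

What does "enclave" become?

kzud

The rule is to delete the first 3 characters, then shift every letter 1 place backward in the alphabet (wrapping around).
"enclave" → "kzud".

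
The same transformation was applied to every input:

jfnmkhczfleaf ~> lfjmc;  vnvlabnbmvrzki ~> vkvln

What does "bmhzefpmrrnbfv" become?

The pattern: keep one character in every 3, starting at position 1 (positions 1st, 4th, 7th, ...), then move the first 3 characters to the end (rotate left by 3).
For "bmhzefpmrrnbfv", step one produces "bzprf"; step two turns that into "rfbzp".
(Check on "jfnmkhczfleaf": → "jmclf" → "lfjmc" ✓)

rfbzp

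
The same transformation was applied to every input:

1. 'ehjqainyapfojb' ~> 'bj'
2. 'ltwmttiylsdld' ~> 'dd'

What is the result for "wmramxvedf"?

fd

The pattern: swap each adjacent pair of characters (1↔2, 3↔4, ...), then keep only the last 2 characters.
Starting from "wmramxvedf": after the first operation, "mwarxmevfd"; after the second, "fd".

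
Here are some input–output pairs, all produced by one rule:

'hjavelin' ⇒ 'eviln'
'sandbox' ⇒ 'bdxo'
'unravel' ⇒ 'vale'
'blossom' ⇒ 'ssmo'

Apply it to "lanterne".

etnre

The pattern: delete the first 3 characters, then swap each adjacent pair of characters (1↔2, 3↔4, ...).
Applying both steps to "lanterne": "terne", then "etnre".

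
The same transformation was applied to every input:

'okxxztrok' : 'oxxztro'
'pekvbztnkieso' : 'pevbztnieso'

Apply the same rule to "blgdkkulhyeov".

blgdulhyeov

What's happening: remove every "k".
Applying that to "blgdkkulhyeov" gives "blgdulhyeov".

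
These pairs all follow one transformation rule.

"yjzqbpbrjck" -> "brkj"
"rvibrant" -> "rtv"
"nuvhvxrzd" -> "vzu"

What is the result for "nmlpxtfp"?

In each case the input is transformed by: keep one character in every 3, starting at position 2 (positions 2nd, 5th, 8th, ...), then move the first character to the end.
Applying both steps to "nmlpxtfp": "mxp", then "xpm".

xpm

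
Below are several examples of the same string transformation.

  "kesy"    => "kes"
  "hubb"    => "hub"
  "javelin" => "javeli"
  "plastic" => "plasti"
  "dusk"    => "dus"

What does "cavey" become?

What's happening: delete the last character.
For "cavey" the result is "cave".

cave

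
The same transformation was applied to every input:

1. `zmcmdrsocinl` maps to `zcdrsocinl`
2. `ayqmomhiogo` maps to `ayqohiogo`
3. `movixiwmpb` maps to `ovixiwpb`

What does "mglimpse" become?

glipse

The pattern: remove every "m".
So "mglimpse" becomes "glipse".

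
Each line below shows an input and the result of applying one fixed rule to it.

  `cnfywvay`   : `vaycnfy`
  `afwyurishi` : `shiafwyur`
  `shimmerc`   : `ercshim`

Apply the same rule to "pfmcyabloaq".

oaqpfmcyab

In each case the input is transformed by: move the last 3 characters to the front (rotate right by 3), then delete the last character.
Doing the same to "pfmcyabloaq": "oaqpfmcyab".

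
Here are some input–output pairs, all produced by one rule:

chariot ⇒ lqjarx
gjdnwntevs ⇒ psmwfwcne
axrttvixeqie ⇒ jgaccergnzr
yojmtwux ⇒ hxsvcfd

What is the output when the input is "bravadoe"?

Each output is the input with this applied: shift every letter 9 places forward in the alphabet (wrapping around), then delete the last character.
On "bravadoe": the first step gives "kajejmxn", and the second then gives "kajejmx".

kajejmx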